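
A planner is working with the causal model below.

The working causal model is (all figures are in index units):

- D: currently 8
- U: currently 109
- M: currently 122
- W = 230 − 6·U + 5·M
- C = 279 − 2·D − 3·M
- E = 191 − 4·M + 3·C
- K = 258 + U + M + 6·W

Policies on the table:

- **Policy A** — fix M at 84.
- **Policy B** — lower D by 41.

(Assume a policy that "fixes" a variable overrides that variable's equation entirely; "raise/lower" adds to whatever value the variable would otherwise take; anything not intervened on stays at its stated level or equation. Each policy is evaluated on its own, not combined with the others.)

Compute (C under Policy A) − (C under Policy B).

Policy A (M := 84):
  D = 8
  M = 84
  C = 279 − 2·8 − 3·84 = 11
Policy B (D − 41):
  D = 8 − 41 = -33
  M = 122
  C = 279 − 2·(-33) − 3·122 = -21
C: 11 − (-21) = 32

32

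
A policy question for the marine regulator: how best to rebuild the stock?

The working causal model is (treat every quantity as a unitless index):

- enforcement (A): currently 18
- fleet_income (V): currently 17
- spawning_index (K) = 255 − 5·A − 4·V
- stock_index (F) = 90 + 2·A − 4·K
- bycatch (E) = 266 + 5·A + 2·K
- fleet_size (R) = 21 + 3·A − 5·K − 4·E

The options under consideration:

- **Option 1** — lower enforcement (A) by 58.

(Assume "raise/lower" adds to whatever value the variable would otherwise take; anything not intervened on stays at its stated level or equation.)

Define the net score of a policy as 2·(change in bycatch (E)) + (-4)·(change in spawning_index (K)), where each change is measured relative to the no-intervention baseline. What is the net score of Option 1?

-580

Baseline:
  A = 18
  V = 17
  K = 255 − 5·18 − 4·17 = 97
  E = 266 + 5·18 + 2·97 = 550
Option 1 (A − 58):
  A = 18 − 58 = -40
  V = 17
  K = 255 − 5·(-40) − 4·17 = 387
  E = 266 + 5·(-40) + 2·387 = 840
ΔE = 840 − 550 = 290; ΔK = 387 − 97 = 290
Score = 2·290 + (-4)·290 = -580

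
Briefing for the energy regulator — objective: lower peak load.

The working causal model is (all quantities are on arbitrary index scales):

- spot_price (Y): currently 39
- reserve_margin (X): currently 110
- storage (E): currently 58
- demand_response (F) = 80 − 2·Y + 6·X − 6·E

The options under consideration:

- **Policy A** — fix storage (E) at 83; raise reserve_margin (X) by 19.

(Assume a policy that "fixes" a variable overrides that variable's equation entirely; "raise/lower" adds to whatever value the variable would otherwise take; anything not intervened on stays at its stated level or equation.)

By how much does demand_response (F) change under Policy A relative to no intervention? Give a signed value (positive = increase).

Baseline:
  Y = 39
  X = 110
  E = 58
  F = 80 − 2·39 + 6·110 − 6·58 = 314
Policy A (E := 83, X + 19):
  Y = 39
  X = 110 + 19 = 129
  E = 83
  F = 80 − 2·39 + 6·129 − 6·83 = 278
Change in F: 278 − 314 = -36

-36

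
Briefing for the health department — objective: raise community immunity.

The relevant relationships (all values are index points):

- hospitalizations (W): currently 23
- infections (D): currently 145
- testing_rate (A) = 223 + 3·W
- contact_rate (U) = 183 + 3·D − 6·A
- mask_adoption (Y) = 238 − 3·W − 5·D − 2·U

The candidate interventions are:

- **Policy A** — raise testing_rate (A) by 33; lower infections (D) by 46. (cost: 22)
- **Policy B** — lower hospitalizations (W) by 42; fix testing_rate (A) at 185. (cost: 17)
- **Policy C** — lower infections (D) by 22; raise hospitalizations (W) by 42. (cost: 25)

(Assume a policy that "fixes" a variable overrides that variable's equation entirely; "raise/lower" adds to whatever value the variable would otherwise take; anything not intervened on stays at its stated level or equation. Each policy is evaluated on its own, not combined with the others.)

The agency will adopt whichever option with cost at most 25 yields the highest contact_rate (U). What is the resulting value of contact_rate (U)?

Policy A (A + 33, D − 46):
  W = 23
  D = 145 − 46 = 99
  A = 223 + 3·23 (+33 from intervention) = 325
  U = 183 + 3·99 − 6·325 = -1470
Policy B (W − 42, A := 185):
  W = 23 − 42 = -19
  D = 145
  A = 185
  U = 183 + 3·145 − 6·185 = -492
Policy C (D − 22, W + 42):
  W = 23 + 42 = 65
  D = 145 − 22 = 123
  A = 223 + 3·65 = 418
  U = 183 + 3·123 − 6·418 = -1956
Comparing — Policy A: U=-1470, Policy B: U=-492, Policy C: U=-1956. Highest is -492 (Policy B).

-492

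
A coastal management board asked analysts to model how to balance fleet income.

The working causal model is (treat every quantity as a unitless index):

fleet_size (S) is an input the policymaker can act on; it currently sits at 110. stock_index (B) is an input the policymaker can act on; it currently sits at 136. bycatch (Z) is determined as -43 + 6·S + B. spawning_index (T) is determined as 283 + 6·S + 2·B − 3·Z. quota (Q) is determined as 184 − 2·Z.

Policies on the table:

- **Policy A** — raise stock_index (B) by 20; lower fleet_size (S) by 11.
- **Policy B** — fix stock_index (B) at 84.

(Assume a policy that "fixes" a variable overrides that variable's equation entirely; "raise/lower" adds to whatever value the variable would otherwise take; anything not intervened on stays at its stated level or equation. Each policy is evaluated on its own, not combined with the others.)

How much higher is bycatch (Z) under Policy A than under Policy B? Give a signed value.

Policy A (B + 20, S − 11):
  S = 110 − 11 = 99
  B = 136 + 20 = 156
  Z = -43 + 6·99 + 156 = 707
Policy B (B := 84):
  S = 110
  B = 84
  Z = -43 + 6·110 + 84 = 701
Z: 707 − 701 = 6

6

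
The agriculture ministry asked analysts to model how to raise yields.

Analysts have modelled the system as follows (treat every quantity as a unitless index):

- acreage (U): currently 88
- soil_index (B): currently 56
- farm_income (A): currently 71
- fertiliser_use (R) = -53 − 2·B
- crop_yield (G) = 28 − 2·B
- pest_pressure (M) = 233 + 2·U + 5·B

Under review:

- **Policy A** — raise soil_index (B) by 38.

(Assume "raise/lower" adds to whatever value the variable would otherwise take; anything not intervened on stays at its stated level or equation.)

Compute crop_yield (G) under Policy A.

-160

Policy A (B + 38):
  B = 56 + 38 = 94
  G = 28 − 2·94 = -160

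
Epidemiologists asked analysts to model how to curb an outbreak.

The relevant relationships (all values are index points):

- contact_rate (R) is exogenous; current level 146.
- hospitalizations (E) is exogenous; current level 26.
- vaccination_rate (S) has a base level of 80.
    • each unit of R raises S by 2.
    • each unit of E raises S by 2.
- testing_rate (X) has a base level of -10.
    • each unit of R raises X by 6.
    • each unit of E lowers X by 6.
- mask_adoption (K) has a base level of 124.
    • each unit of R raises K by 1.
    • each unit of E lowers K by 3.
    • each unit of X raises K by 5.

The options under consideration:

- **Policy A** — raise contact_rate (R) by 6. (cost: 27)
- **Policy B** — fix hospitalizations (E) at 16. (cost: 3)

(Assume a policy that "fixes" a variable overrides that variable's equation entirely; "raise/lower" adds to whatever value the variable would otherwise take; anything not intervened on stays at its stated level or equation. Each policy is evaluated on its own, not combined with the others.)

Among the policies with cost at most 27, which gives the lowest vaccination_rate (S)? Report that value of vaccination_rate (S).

404

Policy A (R + 6):
  R = 146 + 6 = 152
  E = 26
  S = 80 + 2·152 + 2·26 = 436
Policy B (E := 16):
  R = 146
  E = 16
  S = 80 + 2·146 + 2·16 = 404
Comparing — Policy A: S=436, Policy B: S=404. Lowest is 404 (Policy B).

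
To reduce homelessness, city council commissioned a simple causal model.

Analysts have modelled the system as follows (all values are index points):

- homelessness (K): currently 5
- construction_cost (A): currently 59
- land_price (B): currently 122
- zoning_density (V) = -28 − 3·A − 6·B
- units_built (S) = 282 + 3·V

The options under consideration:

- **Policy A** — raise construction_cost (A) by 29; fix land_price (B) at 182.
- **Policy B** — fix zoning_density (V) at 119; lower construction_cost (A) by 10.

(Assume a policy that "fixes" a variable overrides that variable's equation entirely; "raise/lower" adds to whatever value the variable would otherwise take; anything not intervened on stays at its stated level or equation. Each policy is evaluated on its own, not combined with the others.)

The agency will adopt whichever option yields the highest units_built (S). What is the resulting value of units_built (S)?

Policy A (A + 29, B := 182):
  A = 59 + 29 = 88
  B = 182
  V = -28 − 3·88 − 6·182 = -1384
  S = 282 + 3·(-1384) = -3870
Policy B (V := 119, A − 10):
  A = 59 − 10 = 49
  B = 122
  V = 119
  S = 282 + 3·119 = 639
Comparing — Policy A: S=-3870, Policy B: S=639. Highest is 639 (Policy B).

639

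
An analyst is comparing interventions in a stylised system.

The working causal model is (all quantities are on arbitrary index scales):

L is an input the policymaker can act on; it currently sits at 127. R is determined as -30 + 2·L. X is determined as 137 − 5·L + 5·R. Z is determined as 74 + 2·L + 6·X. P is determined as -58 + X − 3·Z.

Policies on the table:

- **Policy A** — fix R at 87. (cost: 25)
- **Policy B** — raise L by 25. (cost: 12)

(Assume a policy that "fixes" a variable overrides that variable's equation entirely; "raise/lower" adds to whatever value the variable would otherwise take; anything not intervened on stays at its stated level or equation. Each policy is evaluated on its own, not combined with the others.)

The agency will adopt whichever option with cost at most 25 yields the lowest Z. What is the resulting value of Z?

-50

Policy A (R := 87):
  L = 127
  R = 87
  X = 137 − 5·127 + 5·87 = -63
  Z = 74 + 2·127 + 6·(-63) = -50
Policy B (L + 25):
  L = 127 + 25 = 152
  R = -30 + 2·152 = 274
  X = 137 − 5·152 + 5·274 = 747
  Z = 74 + 2·152 + 6·747 = 4860
Comparing — Policy A: Z=-50, Policy B: Z=4860. Lowest is -50 (Policy A).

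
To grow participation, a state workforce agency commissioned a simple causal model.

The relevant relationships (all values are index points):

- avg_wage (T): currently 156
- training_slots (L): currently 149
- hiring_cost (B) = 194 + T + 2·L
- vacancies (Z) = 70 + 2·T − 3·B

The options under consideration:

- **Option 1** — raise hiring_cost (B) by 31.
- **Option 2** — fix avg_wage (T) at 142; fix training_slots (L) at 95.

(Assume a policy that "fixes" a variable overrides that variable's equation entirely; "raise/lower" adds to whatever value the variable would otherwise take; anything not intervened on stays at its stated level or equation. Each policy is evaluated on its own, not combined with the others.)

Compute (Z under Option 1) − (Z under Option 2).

-431

Option 1 (B + 31):
  T = 156
  L = 149
  B = 194 + 156 + 2·149 (+31 from intervention) = 679
  Z = 70 + 2·156 − 3·679 = -1655
Option 2 (T := 142, L := 95):
  T = 142
  L = 95
  B = 194 + 142 + 2·95 = 526
  Z = 70 + 2·142 − 3·526 = -1224
Z: -1655 − (-1224) = -431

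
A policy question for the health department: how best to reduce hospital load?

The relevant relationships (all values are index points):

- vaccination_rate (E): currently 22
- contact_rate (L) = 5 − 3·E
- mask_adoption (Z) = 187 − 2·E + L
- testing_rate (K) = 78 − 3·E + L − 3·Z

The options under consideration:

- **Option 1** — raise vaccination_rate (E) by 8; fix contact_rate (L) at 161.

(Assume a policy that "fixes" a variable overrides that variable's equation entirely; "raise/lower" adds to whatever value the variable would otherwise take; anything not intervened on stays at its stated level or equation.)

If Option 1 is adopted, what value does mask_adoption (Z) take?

288

Option 1 (E + 8, L := 161):
  E = 22 + 8 = 30
  L = 161
  Z = 187 − 2·30 + 161 = 288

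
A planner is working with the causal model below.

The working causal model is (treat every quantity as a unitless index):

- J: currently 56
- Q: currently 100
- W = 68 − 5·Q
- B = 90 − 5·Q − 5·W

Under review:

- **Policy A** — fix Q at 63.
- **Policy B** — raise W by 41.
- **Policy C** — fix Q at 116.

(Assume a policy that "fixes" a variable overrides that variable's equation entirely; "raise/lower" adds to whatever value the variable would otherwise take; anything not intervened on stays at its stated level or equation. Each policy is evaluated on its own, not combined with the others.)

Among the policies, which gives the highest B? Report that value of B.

Policy A (Q := 63):
  Q = 63
  W = 68 − 5·63 = -247
  B = 90 − 5·63 − 5·(-247) = 1010
Policy B (W + 41):
  Q = 100
  W = 68 − 5·100 (+41 from intervention) = -391
  B = 90 − 5·100 − 5·(-391) = 1545
Policy C (Q := 116):
  Q = 116
  W = 68 − 5·116 = -512
  B = 90 − 5·116 − 5·(-512) = 2070
Comparing — Policy A: B=1010, Policy B: B=1545, Policy C: B=2070. Highest is 2070 (Policy C).

2070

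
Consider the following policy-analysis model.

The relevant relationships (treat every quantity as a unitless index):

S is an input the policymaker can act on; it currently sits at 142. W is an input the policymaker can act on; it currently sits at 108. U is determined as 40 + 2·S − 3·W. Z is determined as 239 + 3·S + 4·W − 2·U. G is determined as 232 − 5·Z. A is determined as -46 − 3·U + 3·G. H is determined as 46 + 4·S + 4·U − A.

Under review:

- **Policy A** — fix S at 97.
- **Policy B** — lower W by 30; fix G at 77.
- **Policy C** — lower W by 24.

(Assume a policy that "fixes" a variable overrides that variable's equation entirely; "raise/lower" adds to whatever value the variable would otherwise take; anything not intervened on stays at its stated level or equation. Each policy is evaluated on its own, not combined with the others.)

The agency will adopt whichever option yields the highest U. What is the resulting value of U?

90

Policy A (S := 97):
  S = 97
  W = 108
  U = 40 + 2·97 − 3·108 = -90
Policy B (W − 30, G := 77):
  S = 142
  W = 108 − 30 = 78
  U = 40 + 2·142 − 3·78 = 90
Policy C (W − 24):
  S = 142
  W = 108 − 24 = 84
  U = 40 + 2·142 − 3·84 = 72
Comparing — Policy A: U=-90, Policy B: U=90, Policy C: U=72. Highest is 90 (Policy B).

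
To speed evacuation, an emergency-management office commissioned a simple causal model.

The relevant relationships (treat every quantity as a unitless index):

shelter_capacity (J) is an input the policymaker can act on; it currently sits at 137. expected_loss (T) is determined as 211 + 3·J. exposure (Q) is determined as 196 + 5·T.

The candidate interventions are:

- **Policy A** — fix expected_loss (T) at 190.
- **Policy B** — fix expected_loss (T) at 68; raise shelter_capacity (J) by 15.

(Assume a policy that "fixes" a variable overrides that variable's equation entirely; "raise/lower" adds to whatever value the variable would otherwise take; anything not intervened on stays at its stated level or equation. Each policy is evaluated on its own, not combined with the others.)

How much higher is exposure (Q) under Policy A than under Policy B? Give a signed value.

Policy A (T := 190):
  J = 137
  T = 190
  Q = 196 + 5·190 = 1146
Policy B (T := 68, J + 15):
  J = 137 + 15 = 152
  T = 68
  Q = 196 + 5·68 = 536
Q: 1146 − 536 = 610

610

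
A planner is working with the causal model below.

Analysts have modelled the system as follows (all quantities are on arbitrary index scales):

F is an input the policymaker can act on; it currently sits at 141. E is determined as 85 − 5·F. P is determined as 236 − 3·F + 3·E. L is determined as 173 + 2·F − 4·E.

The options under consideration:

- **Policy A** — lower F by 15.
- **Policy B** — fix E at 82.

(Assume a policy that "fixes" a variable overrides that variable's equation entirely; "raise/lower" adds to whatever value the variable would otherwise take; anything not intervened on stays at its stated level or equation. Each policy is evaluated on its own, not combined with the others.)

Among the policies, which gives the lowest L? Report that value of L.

Policy A (F − 15):
  F = 141 − 15 = 126
  E = 85 − 5·126 = -545
  L = 173 + 2·126 − 4·(-545) = 2605
Policy B (E := 82):
  F = 141
  E = 82
  L = 173 + 2·141 − 4·82 = 127
Comparing — Policy A: L=2605, Policy B: L=127. Lowest is 127 (Policy B).

127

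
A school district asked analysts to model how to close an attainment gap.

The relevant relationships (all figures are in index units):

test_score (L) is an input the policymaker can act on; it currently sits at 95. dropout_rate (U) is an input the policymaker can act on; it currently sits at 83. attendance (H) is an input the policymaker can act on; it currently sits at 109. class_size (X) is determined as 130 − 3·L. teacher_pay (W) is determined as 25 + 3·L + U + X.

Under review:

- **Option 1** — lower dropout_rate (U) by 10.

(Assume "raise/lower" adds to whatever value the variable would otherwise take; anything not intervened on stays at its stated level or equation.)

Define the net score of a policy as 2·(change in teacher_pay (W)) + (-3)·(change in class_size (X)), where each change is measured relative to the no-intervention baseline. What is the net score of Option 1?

Baseline:
  L = 95
  U = 83
  X = 130 − 3·95 = -155
  W = 25 + 3·95 + 83 + (-155) = 238
Option 1 (U − 10):
  L = 95
  U = 83 − 10 = 73
  X = 130 − 3·95 = -155
  W = 25 + 3·95 + 73 + (-155) = 228
ΔW = 228 − 238 = -10; ΔX = -155 − (-155) = 0
Score = 2·(-10) + (-3)·0 = -20

-20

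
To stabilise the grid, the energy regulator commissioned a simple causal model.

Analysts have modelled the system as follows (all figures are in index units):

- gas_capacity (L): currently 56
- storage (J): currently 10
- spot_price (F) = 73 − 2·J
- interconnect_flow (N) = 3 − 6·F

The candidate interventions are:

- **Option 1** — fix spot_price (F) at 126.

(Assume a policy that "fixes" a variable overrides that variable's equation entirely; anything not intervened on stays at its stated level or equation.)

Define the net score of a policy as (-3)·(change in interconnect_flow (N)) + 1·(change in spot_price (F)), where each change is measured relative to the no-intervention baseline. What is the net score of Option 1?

1387

Baseline:
  J = 10
  F = 73 − 2·10 = 53
  N = 3 − 6·53 = -315
Option 1 (F := 126):
  J = 10
  F = 126
  N = 3 − 6·126 = -753
ΔN = -753 − (-315) = -438; ΔF = 126 − 53 = 73
Score = (-3)·(-438) + 1·73 = 1387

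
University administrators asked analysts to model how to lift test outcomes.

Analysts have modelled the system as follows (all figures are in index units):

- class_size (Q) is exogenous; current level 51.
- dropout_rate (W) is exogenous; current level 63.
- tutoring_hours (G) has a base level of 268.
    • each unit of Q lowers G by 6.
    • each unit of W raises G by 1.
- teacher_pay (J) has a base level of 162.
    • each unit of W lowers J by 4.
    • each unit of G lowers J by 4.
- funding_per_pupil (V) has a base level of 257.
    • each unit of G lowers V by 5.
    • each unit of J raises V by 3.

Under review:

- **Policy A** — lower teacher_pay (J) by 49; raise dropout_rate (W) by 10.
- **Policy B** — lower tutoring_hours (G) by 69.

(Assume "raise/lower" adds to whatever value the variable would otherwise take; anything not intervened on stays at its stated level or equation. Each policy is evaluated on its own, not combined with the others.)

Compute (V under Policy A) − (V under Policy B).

-1610

Policy A (J − 49, W + 10):
  Q = 51
  W = 63 + 10 = 73
  G = 268 − 6·51 + 73 = 35
  J = 162 − 4·73 − 4·35 (−49 from intervention) = -319
  V = 257 − 5·35 + 3·(-319) = -875
Policy B (G − 69):
  Q = 51
  W = 63
  G = 268 − 6·51 + 63 (−69 from intervention) = -44
  J = 162 − 4·63 − 4·(-44) = 86
  V = 257 − 5·(-44) + 3·86 = 735
V: -875 − 735 = -1610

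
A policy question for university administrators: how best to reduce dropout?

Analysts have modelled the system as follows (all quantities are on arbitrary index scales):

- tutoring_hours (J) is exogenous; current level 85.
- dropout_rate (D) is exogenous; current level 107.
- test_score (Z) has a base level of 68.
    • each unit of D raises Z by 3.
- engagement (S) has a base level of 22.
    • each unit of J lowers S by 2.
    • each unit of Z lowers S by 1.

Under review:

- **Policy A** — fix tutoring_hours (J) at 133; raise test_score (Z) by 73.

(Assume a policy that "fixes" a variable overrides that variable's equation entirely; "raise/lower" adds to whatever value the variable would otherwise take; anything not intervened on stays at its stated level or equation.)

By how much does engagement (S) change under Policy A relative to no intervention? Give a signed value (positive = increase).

Baseline:
  J = 85
  D = 107
  Z = 68 + 3·107 = 389
  S = 22 − 2·85 − 389 = -537
Policy A (J := 133, Z + 73):
  J = 133
  D = 107
  Z = 68 + 3·107 (+73 from intervention) = 462
  S = 22 − 2·133 − 462 = -706
Change in S: -706 − (-537) = -169

-169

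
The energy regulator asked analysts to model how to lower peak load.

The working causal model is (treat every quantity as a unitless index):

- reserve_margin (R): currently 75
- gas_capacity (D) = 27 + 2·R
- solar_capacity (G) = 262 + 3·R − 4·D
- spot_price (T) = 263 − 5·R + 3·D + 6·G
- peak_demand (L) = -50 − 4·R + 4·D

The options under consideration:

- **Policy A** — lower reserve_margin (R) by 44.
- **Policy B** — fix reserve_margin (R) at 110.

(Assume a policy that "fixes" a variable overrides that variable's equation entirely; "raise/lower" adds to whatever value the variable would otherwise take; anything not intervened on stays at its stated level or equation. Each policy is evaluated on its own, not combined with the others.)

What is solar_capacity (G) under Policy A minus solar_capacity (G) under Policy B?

Policy A (R − 44):
  R = 75 − 44 = 31
  D = 27 + 2·31 = 89
  G = 262 + 3·31 − 4·89 = -1
Policy B (R := 110):
  R = 110
  D = 27 + 2·110 = 247
  G = 262 + 3·110 − 4·247 = -396
G: -1 − (-396) = 395

395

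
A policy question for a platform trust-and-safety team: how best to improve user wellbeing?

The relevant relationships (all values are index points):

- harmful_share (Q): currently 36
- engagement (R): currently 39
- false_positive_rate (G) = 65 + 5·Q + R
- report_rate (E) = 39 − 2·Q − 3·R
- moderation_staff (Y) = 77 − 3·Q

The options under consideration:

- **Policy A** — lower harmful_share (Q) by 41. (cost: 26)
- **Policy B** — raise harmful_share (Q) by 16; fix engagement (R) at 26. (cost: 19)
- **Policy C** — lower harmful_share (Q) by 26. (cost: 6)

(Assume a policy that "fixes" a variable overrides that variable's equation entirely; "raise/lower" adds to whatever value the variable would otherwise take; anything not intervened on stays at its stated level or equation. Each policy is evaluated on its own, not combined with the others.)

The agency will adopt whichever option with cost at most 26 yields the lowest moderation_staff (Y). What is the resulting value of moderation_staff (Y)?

Policy A (Q − 41):
  Q = 36 − 41 = -5
  Y = 77 − 3·(-5) = 92
Policy B (Q + 16, R := 26):
  Q = 36 + 16 = 52
  Y = 77 − 3·52 = -79
Policy C (Q − 26):
  Q = 36 − 26 = 10
  Y = 77 − 3·10 = 47
Comparing — Policy A: Y=92, Policy B: Y=-79, Policy C: Y=47. Lowest is -79 (Policy B).

-79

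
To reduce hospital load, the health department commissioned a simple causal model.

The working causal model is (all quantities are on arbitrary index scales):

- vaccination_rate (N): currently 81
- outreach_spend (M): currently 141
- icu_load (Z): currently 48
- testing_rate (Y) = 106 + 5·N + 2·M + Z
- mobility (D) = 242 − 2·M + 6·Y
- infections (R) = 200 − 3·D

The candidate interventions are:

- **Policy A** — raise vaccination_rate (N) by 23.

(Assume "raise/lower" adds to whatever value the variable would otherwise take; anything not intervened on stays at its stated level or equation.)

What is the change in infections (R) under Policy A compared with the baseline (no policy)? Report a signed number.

Baseline:
  N = 81
  M = 141
  Z = 48
  Y = 106 + 5·81 + 2·141 + 48 = 841
  D = 242 − 2·141 + 6·841 = 5006
  R = 200 − 3·5006 = -14818
Policy A (N + 23):
  N = 81 + 23 = 104
  M = 141
  Z = 48
  Y = 106 + 5·104 + 2·141 + 48 = 956
  D = 242 − 2·141 + 6·956 = 5696
  R = 200 − 3·5696 = -16888
Change in R: -16888 − (-14818) = -2070

-2070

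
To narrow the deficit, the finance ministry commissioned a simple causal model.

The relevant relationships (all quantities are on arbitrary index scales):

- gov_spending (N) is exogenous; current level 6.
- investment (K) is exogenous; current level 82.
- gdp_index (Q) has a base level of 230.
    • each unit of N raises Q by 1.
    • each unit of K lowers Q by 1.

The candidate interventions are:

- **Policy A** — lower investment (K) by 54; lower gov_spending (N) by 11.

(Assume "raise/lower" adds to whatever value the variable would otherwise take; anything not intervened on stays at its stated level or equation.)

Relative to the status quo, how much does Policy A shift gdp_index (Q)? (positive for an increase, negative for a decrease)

43

Baseline:
  N = 6
  K = 82
  Q = 230 + 6 − 82 = 154
Policy A (K − 54, N − 11):
  N = 6 − 11 = -5
  K = 82 − 54 = 28
  Q = 230 + (-5) − 28 = 197
Change in Q: 197 − 154 = 43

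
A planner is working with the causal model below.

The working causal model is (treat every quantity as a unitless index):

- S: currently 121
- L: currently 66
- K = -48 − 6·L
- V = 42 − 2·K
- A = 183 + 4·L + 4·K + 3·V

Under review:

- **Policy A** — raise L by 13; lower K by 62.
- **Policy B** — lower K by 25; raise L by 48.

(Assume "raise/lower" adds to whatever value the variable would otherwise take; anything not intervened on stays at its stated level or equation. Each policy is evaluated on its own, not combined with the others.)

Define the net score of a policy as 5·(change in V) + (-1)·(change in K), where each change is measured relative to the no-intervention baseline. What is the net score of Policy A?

Baseline:
  L = 66
  K = -48 − 6·66 = -444
  V = 42 − 2·(-444) = 930
Policy A (L + 13, K − 62):
  L = 66 + 13 = 79
  K = -48 − 6·79 (−62 from intervention) = -584
  V = 42 − 2·(-584) = 1210
ΔV = 1210 − 930 = 280; ΔK = -584 − (-444) = -140
Score = 5·280 + (-1)·(-140) = 1540

1540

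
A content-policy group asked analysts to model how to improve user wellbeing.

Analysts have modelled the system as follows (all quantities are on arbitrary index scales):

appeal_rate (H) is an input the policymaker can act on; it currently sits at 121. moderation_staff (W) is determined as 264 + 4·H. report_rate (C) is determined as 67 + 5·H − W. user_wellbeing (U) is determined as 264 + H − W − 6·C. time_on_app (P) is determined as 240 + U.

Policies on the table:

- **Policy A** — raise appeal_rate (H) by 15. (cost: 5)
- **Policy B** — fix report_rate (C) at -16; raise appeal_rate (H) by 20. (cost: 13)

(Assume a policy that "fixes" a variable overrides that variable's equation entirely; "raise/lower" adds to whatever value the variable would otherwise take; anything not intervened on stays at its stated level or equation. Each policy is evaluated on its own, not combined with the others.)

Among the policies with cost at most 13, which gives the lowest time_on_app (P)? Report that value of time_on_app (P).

Policy A (H + 15):
  H = 121 + 15 = 136
  W = 264 + 4·136 = 808
  C = 67 + 5·136 − 808 = -61
  U = 264 + 136 − 808 − 6·(-61) = -42
  P = 240 + (-42) = 198
Policy B (C := -16, H + 20):
  H = 121 + 20 = 141
  W = 264 + 4·141 = 828
  C = -16
  U = 264 + 141 − 828 − 6·(-16) = -327
  P = 240 + (-327) = -87
Comparing — Policy A: P=198, Policy B: P=-87. Lowest is -87 (Policy B).

-87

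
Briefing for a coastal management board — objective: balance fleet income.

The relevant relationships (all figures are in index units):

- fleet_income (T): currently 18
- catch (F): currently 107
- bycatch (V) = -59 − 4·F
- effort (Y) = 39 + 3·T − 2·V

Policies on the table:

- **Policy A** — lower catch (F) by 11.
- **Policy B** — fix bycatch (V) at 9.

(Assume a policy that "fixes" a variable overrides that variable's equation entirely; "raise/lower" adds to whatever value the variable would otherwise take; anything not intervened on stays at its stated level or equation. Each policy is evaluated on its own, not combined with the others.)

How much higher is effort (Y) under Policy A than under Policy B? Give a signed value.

904

Policy A (F − 11):
  T = 18
  F = 107 − 11 = 96
  V = -59 − 4·96 = -443
  Y = 39 + 3·18 − 2·(-443) = 979
Policy B (V := 9):
  T = 18
  F = 107
  V = 9
  Y = 39 + 3·18 − 2·9 = 75
Y: 979 − 75 = 904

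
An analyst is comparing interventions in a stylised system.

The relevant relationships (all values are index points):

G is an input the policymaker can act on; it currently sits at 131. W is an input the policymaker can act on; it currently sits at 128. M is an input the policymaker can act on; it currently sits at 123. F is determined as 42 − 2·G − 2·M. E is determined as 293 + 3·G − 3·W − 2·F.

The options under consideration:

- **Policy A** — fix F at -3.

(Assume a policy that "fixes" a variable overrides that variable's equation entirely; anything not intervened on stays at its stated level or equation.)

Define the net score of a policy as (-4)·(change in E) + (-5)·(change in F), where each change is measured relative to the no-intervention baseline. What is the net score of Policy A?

Baseline:
  G = 131
  W = 128
  M = 123
  F = 42 − 2·131 − 2·123 = -466
  E = 293 + 3·131 − 3·128 − 2·(-466) = 1234
Policy A (F := -3):
  G = 131
  W = 128
  M = 123
  F = -3
  E = 293 + 3·131 − 3·128 − 2·(-3) = 308
ΔE = 308 − 1234 = -926; ΔF = -3 − (-466) = 463
Score = (-4)·(-926) + (-5)·463 = 1389

1389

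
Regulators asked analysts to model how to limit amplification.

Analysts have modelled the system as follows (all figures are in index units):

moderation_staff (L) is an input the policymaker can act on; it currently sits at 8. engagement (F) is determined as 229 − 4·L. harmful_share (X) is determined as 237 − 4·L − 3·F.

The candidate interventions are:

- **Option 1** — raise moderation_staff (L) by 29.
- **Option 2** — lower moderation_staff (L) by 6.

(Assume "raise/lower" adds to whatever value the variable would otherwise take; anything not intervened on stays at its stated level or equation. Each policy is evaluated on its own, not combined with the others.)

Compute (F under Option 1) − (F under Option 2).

-140

Option 1 (L + 29):
  L = 8 + 29 = 37
  F = 229 − 4·37 = 81
Option 2 (L − 6):
  L = 8 − 6 = 2
  F = 229 − 4·2 = 221
F: 81 − 221 = -140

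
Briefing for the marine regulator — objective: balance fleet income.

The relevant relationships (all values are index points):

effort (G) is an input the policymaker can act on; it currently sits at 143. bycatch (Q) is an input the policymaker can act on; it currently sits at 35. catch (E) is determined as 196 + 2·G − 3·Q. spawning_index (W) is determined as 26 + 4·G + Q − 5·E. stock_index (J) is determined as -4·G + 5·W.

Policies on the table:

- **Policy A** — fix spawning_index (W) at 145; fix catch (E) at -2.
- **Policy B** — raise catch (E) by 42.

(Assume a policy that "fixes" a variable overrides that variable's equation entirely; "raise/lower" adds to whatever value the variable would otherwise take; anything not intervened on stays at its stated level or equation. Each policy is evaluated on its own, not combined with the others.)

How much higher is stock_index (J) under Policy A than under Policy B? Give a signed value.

Policy A (W := 145, E := -2):
  G = 143
  Q = 35
  E = -2
  W = 145
  J = 0 − 4·143 + 5·145 = 153
Policy B (E + 42):
  G = 143
  Q = 35
  E = 196 + 2·143 − 3·35 (+42 from intervention) = 419
  W = 26 + 4·143 + 35 − 5·419 = -1462
  J = 0 − 4·143 + 5·(-1462) = -7882
J: 153 − (-7882) = 8035

8035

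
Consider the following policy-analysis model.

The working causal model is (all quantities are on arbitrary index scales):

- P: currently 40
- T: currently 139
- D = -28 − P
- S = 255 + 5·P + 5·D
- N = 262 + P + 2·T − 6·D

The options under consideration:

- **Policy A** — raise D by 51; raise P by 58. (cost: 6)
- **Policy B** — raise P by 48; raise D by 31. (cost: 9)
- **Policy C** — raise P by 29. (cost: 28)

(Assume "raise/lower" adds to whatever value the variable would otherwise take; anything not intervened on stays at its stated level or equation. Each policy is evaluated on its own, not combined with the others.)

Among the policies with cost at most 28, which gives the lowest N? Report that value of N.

Policy A (D + 51, P + 58):
  P = 40 + 58 = 98
  T = 139
  D = -28 − 98 (+51 from intervention) = -75
  N = 262 + 98 + 2·139 − 6·(-75) = 1088
Policy B (P + 48, D + 31):
  P = 40 + 48 = 88
  T = 139
  D = -28 − 88 (+31 from intervention) = -85
  N = 262 + 88 + 2·139 − 6·(-85) = 1138
Policy C (P + 29):
  P = 40 + 29 = 69
  T = 139
  D = -28 − 69 = -97
  N = 262 + 69 + 2·139 − 6·(-97) = 1191
Comparing — Policy A: N=1088, Policy B: N=1138, Policy C: N=1191. Lowest is 1088 (Policy A).

1088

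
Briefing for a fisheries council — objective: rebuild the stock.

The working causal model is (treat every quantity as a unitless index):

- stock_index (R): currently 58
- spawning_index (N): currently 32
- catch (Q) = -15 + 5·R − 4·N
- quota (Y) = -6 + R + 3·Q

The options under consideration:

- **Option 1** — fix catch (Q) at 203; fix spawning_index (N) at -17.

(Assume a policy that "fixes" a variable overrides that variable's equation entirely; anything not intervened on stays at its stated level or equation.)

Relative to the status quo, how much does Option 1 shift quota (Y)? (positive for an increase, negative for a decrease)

Baseline:
  R = 58
  N = 32
  Q = -15 + 5·58 − 4·32 = 147
  Y = -6 + 58 + 3·147 = 493
Option 1 (Q := 203, N := -17):
  R = 58
  N = -17
  Q = 203
  Y = -6 + 58 + 3·203 = 661
Change in Y: 661 − 493 = 168

168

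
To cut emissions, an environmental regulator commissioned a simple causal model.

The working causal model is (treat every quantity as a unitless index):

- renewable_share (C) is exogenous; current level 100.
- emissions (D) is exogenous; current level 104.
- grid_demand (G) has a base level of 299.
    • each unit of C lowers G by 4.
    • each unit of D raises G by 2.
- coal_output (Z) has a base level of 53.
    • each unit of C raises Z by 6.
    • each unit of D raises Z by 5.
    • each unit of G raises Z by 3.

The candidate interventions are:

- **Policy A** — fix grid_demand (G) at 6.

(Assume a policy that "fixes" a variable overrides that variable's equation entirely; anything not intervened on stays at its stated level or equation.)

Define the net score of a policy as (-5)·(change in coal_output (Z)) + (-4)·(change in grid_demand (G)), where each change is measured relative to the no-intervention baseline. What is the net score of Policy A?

1919

Baseline:
  C = 100
  D = 104
  G = 299 − 4·100 + 2·104 = 107
  Z = 53 + 6·100 + 5·104 + 3·107 = 1494
Policy A (G := 6):
  C = 100
  D = 104
  G = 6
  Z = 53 + 6·100 + 5·104 + 3·6 = 1191
ΔZ = 1191 − 1494 = -303; ΔG = 6 − 107 = -101
Score = (-5)·(-303) + (-4)·(-101) = 1919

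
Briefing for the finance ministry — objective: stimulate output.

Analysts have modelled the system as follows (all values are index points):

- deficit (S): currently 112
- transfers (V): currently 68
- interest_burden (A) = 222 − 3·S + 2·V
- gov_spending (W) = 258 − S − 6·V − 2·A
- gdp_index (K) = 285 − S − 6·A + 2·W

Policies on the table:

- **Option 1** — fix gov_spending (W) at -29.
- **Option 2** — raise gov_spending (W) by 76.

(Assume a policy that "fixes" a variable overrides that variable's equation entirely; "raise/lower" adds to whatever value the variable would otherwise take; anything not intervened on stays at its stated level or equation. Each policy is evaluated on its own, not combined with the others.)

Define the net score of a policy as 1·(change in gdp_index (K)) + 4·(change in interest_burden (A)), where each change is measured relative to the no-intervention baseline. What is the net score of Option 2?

152

Baseline:
  S = 112
  V = 68
  A = 222 − 3·112 + 2·68 = 22
  W = 258 − 112 − 6·68 − 2·22 = -306
  K = 285 − 112 − 6·22 + 2·(-306) = -571
Option 2 (W + 76):
  S = 112
  V = 68
  A = 222 − 3·112 + 2·68 = 22
  W = 258 − 112 − 6·68 − 2·22 (+76 from intervention) = -230
  K = 285 − 112 − 6·22 + 2·(-230) = -419
ΔK = -419 − (-571) = 152; ΔA = 22 − 22 = 0
Score = 1·152 + 4·0 = 152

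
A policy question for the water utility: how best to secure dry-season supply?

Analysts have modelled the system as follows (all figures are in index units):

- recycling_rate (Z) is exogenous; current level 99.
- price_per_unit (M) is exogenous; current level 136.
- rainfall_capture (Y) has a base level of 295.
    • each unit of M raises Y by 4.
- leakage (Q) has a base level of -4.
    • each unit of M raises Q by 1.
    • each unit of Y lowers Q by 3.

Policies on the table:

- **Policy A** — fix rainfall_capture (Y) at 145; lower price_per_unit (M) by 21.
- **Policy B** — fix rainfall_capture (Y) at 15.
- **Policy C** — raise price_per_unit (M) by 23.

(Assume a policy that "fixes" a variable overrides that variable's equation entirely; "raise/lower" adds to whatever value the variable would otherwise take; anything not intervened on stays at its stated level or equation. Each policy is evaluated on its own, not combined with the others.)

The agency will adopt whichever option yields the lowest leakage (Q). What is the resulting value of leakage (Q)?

-2638

Policy A (Y := 145, M − 21):
  M = 136 − 21 = 115
  Y = 145
  Q = -4 + 115 − 3·145 = -324
Policy B (Y := 15):
  M = 136
  Y = 15
  Q = -4 + 136 − 3·15 = 87
Policy C (M + 23):
  M = 136 + 23 = 159
  Y = 295 + 4·159 = 931
  Q = -4 + 159 − 3·931 = -2638
Comparing — Policy A: Q=-324, Policy B: Q=87, Policy C: Q=-2638. Lowest is -2638 (Policy C).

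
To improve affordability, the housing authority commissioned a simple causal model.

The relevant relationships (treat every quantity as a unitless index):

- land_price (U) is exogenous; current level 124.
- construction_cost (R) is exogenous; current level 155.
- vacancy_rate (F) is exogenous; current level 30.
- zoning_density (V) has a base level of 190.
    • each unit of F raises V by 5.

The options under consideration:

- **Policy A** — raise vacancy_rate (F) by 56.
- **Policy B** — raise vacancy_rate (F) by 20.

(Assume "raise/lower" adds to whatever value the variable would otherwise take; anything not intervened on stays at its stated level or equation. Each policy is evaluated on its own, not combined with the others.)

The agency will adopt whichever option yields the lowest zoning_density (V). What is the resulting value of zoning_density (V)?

440

Policy A (F + 56):
  F = 30 + 56 = 86
  V = 190 + 5·86 = 620
Policy B (F + 20):
  F = 30 + 20 = 50
  V = 190 + 5·50 = 440
Comparing — Policy A: V=620, Policy B: V=440. Lowest is 440 (Policy B).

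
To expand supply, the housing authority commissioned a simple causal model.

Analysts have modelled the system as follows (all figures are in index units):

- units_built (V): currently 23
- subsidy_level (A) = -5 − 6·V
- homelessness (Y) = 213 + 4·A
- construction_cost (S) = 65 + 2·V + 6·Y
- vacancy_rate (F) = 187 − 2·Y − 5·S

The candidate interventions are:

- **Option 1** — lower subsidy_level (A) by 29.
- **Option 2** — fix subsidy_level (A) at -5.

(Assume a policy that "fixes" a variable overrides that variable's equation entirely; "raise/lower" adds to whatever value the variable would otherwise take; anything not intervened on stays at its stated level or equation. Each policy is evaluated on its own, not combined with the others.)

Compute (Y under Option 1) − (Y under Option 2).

-668

Option 1 (A − 29):
  V = 23
  A = -5 − 6·23 (−29 from intervention) = -172
  Y = 213 + 4·(-172) = -475
Option 2 (A := -5):
  V = 23
  A = -5
  Y = 213 + 4·(-5) = 193
Y: -475 − 193 = -668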